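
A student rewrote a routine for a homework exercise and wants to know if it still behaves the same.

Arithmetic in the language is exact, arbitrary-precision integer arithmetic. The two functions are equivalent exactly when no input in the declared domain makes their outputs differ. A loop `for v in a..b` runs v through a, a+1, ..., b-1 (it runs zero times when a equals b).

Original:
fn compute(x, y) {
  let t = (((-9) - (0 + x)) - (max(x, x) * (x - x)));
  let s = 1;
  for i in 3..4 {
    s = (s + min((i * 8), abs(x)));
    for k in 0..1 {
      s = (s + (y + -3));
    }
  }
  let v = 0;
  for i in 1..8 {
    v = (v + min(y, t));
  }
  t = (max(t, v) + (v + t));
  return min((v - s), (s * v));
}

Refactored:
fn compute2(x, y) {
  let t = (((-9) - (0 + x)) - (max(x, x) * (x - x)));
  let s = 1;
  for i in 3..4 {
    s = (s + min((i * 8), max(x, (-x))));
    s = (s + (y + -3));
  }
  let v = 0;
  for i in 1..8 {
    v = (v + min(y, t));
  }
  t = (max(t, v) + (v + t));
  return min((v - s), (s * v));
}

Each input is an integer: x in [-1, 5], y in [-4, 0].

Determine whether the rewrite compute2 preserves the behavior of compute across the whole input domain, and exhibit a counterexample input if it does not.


This is a faithful refactor — loop structure differs; and min/max/abs usage differs; and statement counts differ; and local variable names differ, but the computed results match everywhere.
One worked example (x=4, y=0) — compute: t becomes -13; next s becomes 1; next at i=3:; next s becomes 5; next at k=0:; next s becomes 2; next v becomes 0; next at i=1:; next v becomes -13; next at i=2:; next v becomes -26; next at i=3:; next v becomes -39; next at i=4:; next v becomes -52; next at i=5:; next v becomes -65; next at i=6:; next v becomes -78; next at i=7:; next v becomes -91; next t becomes -117; next final value -182; compute2: t becomes -13; next s becomes 1; next at i=3:; next s becomes 5; next s becomes 2; next v becomes 0; next at i=1:; next v becomes -13; next at i=2:; next v becomes -26; next at i=3:; next v becomes -39; next at i=4:; next v becomes -52; next at i=5:; next v becomes -65; next at i=6:; next v becomes -78; next at i=7:; next v becomes -91; next t becomes -117; next final value -182; agreement on -182.
An exhaustive pass over the 35 declared inputs shows identical outputs.
verdict: equivalent


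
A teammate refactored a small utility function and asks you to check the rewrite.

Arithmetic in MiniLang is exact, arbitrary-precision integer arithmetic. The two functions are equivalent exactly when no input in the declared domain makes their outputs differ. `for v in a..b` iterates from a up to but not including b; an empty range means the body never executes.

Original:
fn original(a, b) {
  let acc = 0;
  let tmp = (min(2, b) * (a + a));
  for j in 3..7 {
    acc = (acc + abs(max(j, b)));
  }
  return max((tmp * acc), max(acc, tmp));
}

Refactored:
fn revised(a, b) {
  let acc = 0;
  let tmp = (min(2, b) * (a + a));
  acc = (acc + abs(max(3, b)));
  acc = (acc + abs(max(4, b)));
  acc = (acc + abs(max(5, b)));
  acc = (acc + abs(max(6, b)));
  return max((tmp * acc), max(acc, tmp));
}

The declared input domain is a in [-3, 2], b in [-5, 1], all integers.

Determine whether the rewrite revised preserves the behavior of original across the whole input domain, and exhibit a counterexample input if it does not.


Differences: min/max/abs usage differs; also loop structure differs; also constant usage differs; also local variable names differ; also arithmetic usage differs; also statement counts differ — yet all 42 inputs agree.
verdict: equivalent


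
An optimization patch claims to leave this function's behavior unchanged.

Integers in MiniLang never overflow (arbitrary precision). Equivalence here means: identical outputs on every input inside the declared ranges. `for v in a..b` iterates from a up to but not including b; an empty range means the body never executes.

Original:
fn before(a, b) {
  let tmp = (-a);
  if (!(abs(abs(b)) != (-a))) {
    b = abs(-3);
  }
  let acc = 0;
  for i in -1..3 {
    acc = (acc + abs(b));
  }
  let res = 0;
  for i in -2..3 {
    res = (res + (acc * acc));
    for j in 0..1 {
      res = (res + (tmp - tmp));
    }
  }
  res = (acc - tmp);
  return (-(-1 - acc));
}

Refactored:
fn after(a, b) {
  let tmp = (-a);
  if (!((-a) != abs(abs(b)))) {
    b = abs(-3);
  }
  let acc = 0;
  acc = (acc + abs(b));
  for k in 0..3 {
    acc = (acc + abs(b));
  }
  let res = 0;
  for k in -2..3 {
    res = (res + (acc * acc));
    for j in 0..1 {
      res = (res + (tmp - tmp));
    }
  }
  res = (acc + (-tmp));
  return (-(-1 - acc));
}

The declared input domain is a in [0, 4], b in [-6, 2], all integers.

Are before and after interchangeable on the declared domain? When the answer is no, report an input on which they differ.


The two versions differ — the changes include local variable names differ; also min/max/abs usage differs; also arithmetic usage differs; also statement counts differ; also loop structure differs.
One worked example (a=1, b=2) — before: tmp=-1, then (!(abs(abs(b)) != (-a))) is false, then acc=0, then (i=-1), then acc=2, then (i=0), then acc=4, then (i=1), then acc=6, then (i=2), then acc=8, then res=0, then (i=-2), then res=64, then (j=0), then res=64, then (i=-1), then res=128, then (j=0), then res=128, then (i=0), then res=192, then (j=0), then res=192, then (i=1), then res=256, then (j=0), then res=256, then (i=2), then res=320, then (j=0), then res=320, then res=9, then returns 9; after: tmp=-1, then (!((-a) != abs(abs(b)))) is false, then acc=0, then acc=2, then (k=0), then acc=4, then (k=1), then acc=6, then (k=2), then acc=8, then res=0, then (k=-2), then res=64, then (j=0), then res=64, then (k=-1), then res=128, then (j=0), then res=128, then (k=0), then res=192, then (j=0), then res=192, then (k=1), then res=256, then (j=0), then res=256, then (k=2), then res=320, then (j=0), then res=320, then res=9, then returns 9; agreement on 9.
Every one of the 45 inputs gives matching results.
verdict: equivalent


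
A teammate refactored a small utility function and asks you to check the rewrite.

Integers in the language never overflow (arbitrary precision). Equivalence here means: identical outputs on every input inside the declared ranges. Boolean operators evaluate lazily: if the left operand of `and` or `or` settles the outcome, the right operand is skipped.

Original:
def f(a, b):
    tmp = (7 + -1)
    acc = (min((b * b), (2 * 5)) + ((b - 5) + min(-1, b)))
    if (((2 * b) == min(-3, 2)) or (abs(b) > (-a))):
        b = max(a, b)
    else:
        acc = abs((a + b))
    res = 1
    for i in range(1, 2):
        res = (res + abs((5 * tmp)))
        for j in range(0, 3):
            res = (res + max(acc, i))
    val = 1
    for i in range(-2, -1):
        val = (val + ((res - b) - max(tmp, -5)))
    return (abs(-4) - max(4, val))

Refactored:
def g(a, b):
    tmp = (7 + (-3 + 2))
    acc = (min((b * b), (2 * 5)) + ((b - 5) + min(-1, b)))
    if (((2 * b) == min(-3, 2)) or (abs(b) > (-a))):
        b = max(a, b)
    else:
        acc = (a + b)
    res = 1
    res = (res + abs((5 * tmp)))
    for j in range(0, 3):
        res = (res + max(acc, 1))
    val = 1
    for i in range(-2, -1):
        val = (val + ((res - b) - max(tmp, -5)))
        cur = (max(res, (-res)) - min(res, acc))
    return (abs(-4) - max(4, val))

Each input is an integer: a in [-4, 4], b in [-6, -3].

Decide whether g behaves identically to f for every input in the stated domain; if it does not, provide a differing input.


Run the pair on a=-4, b=-4.
f: tmp=6, then acc=-3, then (((2 * b) == min(-3, 2)) or (abs(b) > (-a))) is false, then acc=8, then res=1, then (i=1), then res=31, then (j=0), then res=39, then (j=1), then res=47, then (j=2), then res=55, then val=1, then (i=-2), then val=54, then returns -50
g: tmp=6, then acc=-3, then (((2 * b) == min(-3, 2)) or (abs(b) > (-a))) is false, then acc=-8, then res=1, then res=31, then (j=0), then res=32, then (j=1), then res=33, then (j=2), then res=34, then val=1, then (i=-2), then val=33, then cur=42, then returns -29
-50 and -29 differ, so these are not the same function on this domain.
verdict: not equivalent; witness: a=-4, b=-4


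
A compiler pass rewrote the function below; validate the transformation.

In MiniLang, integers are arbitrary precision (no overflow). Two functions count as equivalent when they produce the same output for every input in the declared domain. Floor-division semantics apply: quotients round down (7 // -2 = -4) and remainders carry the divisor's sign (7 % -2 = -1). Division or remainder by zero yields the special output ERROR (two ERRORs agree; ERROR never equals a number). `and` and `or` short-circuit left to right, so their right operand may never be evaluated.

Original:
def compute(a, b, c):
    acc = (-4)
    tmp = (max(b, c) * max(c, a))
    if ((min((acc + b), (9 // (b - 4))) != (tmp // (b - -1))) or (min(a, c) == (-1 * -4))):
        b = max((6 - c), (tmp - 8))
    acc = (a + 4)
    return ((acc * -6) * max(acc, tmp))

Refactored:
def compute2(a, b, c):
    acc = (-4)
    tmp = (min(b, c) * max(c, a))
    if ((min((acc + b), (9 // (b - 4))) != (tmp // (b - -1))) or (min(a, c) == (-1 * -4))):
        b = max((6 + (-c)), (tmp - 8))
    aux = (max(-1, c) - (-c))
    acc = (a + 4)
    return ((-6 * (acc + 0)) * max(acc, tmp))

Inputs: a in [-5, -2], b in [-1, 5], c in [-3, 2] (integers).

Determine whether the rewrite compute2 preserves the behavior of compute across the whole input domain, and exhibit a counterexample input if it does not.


Not equivalent: a=-5, b=0, c=-3 separates them (0 vs 54).
compute: acc = -4; tmp = 0; ((min((acc + b), (9 // (b - 4))) != (tmp // (b - -1))) or (min(a, c) == (-1 * -4))) -> true; b = 9; acc = -1; return 0
compute2: acc = -4; tmp = 9; ((min((acc + b), (9 // (b - 4))) != (tmp // (b - -1))) or (min(a, c) == (-1 * -4))) -> true; b = 9; aux = -4; acc = -1; return 54
verdict: not equivalent; witness: a=-5, b=0, c=-3


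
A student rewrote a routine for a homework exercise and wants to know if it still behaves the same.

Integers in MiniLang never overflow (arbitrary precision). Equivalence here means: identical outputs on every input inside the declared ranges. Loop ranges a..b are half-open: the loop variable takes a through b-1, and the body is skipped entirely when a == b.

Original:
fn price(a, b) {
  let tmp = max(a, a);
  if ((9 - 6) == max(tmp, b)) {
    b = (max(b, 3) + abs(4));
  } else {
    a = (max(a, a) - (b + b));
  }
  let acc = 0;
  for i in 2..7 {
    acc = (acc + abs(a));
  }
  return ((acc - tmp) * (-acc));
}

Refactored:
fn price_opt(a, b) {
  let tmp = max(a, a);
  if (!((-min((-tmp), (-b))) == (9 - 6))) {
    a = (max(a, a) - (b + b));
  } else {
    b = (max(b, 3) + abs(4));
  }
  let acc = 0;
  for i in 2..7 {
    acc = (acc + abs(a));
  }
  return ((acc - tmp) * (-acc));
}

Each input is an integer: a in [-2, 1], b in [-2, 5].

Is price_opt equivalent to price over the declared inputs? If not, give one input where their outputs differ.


Side by side, the visible changes include: min/max/abs usage differs; boolean connective usage differs.
Spot check at a=-1, b=-1 — price: tmp = -1; ((9 - 6) == max(tmp, b)) -> false; a = 1; acc = 0; [i=2]; acc = 1; [i=3]; acc = 2; [i=4]; acc = 3; [i=5]; acc = 4; [i=6]; acc = 5; return -30. price_opt: tmp = -1; (!((-min((-tmp), (-b))) == (9 - 6))) -> true; a = 1; acc = 0; [i=2]; acc = 1; [i=3]; acc = 2; [i=4]; acc = 3; [i=5]; acc = 4; [i=6]; acc = 5; return -30. Both give -30.
An exhaustive pass over the 32 declared inputs shows identical outputs.
verdict: equivalent


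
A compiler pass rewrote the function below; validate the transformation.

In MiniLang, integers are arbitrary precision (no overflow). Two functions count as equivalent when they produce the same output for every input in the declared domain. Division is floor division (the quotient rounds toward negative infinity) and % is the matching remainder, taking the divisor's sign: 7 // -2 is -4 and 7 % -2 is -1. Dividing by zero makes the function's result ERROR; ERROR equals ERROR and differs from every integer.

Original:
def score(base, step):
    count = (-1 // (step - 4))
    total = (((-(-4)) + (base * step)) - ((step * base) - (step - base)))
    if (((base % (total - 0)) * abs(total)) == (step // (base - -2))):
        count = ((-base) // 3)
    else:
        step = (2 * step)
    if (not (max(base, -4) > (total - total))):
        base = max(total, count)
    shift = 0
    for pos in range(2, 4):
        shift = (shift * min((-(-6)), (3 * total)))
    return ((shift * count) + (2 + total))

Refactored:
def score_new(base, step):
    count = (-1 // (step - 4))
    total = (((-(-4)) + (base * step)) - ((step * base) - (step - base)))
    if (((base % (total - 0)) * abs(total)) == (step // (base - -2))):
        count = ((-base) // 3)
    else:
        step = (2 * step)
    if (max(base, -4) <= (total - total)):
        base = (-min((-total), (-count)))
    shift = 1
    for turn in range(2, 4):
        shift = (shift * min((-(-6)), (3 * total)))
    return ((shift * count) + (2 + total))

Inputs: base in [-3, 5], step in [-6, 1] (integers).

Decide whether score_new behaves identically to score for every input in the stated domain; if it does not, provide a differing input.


These are not equivalent — on base=1, step=-5 the outputs split (0 vs -36).
score: count := 0 | total := -2 | (((base % (total - 0)) * abs(total)) == (step // (base - -2))): true | count := -1 | (not (max(base, -4) > (total - total))): false | shift := 0 | iter pos=2: | shift := 0 | iter pos=3: | shift := 0 | result 0
score_new: count := 0 | total := -2 | (((base % (total - 0)) * abs(total)) == (step // (base - -2))): true | count := -1 | (max(base, -4) <= (total - total)): false | shift := 1 | iter turn=2: | shift := -6 | iter turn=3: | shift := 36 | result -36
verdict: not equivalent; witness: base=1, step=-5


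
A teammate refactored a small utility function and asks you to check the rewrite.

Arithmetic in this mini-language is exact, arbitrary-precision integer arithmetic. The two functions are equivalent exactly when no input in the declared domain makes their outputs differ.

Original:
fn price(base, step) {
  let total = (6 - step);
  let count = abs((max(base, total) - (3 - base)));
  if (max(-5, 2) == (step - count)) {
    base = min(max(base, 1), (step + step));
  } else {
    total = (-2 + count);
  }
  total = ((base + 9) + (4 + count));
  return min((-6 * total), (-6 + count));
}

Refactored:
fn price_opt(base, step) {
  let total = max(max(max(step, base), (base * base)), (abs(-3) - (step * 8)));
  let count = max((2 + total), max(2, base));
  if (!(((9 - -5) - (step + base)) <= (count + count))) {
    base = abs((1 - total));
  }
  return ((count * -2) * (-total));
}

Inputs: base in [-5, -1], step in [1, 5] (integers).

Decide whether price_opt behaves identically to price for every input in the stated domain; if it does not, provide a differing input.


These are not equivalent — on base=-5, step=1 the outputs split (-66 vs 1350).
price: total=5, then count=3, then (max(-5, 2) == (step - count)) is false, then total=1, then total=11, then returns -66
price_opt: total=25, then count=27, then (!(((9 - -5) - (step + base)) <= (count + count))) is false, then returns 1350
verdict: not equivalent; witness: base=-5, step=1


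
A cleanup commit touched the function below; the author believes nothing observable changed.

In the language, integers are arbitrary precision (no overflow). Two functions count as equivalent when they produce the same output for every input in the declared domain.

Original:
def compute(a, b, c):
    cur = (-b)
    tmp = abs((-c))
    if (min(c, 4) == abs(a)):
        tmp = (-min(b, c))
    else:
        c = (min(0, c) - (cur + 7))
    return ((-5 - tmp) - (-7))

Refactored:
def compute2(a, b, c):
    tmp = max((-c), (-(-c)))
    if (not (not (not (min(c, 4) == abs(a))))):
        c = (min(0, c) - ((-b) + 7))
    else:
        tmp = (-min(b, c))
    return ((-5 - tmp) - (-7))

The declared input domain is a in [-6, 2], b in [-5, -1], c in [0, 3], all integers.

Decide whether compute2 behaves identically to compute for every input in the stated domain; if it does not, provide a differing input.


Although statement counts differ, and boolean connective usage differs, and local variable names differ, and min/max/abs usage differs, 180/180 inputs agree.
verdict: equivalent


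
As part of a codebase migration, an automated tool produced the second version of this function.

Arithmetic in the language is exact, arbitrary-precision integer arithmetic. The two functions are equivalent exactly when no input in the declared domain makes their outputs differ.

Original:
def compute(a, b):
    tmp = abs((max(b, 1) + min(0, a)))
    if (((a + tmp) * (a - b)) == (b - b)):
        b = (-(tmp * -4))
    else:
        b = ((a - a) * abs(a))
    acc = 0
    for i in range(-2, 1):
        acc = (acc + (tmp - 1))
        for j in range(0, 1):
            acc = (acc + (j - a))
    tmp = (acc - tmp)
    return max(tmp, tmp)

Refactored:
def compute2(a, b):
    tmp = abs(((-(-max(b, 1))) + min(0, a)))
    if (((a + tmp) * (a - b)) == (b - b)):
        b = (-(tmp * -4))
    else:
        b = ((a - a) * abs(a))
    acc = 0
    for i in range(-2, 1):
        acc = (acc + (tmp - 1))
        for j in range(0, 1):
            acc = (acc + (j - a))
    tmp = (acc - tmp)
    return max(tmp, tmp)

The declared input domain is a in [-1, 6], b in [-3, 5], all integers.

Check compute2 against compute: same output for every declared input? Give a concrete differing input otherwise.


Although same computation, different form, 72/72 inputs agree.
verdict: equivalent


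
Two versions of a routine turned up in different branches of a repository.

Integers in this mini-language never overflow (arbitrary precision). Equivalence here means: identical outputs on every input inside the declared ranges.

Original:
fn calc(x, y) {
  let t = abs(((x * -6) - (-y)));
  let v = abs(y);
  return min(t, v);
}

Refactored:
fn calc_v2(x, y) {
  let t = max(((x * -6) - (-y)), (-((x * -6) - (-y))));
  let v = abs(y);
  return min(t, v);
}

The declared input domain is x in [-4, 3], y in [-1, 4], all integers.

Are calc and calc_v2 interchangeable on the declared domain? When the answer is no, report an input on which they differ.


This is a faithful refactor — arithmetic usage differs; and min/max/abs usage differs; and constant usage differs, but the computed results match everywhere.
Spot check at x=-4, y=2 — calc: t = 26; v = 2; return 2. calc_v2: t = 26; v = 2; return 2. Both give 2.
Across all 48 domain points the two functions coincide.
verdict: equivalent


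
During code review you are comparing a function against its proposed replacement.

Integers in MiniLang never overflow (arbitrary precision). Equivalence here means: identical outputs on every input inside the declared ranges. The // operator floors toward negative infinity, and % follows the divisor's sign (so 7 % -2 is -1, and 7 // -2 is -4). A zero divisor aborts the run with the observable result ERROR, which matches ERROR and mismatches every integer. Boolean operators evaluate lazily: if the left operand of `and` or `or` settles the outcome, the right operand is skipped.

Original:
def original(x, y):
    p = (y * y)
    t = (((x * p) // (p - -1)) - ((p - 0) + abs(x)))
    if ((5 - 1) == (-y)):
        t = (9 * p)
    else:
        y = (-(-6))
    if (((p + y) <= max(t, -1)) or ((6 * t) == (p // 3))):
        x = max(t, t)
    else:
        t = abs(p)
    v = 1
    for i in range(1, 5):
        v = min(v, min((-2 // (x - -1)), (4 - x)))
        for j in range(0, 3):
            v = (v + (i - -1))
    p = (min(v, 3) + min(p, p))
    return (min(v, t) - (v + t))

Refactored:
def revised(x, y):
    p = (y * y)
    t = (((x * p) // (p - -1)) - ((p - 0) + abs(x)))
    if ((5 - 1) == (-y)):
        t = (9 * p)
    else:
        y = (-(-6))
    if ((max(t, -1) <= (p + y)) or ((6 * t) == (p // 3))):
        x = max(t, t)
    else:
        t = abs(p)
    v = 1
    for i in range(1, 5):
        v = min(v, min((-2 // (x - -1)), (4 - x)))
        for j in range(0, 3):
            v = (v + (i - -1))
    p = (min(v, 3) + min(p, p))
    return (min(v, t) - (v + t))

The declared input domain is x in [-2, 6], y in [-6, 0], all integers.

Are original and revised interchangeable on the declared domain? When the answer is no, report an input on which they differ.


x=-2, y=-6 yields -36 from original but -15 from revised.
verdict: not equivalent; witness: x=-2, y=-6


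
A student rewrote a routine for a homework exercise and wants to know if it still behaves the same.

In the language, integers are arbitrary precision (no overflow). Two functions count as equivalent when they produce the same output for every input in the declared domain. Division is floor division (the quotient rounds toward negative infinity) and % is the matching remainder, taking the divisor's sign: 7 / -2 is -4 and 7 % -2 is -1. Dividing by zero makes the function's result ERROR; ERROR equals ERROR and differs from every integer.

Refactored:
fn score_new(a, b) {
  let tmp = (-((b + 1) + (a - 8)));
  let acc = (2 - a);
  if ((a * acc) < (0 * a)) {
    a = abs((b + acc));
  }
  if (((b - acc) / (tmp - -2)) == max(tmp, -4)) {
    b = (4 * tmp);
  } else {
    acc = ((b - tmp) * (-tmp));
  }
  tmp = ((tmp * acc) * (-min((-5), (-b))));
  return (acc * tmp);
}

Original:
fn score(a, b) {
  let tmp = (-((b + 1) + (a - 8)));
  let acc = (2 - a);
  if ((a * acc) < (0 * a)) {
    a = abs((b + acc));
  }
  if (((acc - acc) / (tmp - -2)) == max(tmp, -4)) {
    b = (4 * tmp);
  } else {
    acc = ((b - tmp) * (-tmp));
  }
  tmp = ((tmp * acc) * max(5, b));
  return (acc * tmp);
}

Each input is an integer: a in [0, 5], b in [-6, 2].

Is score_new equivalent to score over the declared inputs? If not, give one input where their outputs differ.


Try a=4, b=2.
score: tmp becomes 1; next acc becomes -2; next ((a * acc) < (0 * a)) evaluates to true; next a becomes 0; next (((acc - acc) / (tmp - -2)) == max(tmp, -4)) evaluates to false; next acc becomes -1; next tmp becomes -5; next final value 5
score_new: tmp becomes 1; next acc becomes -2; next ((a * acc) < (0 * a)) evaluates to true; next a becomes 0; next (((b - acc) / (tmp - -2)) == max(tmp, -4)) evaluates to true; next b becomes 4; next tmp becomes -10; next final value 20
5 vs 20 — the two versions disagree here.
verdict: not equivalent; witness: a=4, b=2


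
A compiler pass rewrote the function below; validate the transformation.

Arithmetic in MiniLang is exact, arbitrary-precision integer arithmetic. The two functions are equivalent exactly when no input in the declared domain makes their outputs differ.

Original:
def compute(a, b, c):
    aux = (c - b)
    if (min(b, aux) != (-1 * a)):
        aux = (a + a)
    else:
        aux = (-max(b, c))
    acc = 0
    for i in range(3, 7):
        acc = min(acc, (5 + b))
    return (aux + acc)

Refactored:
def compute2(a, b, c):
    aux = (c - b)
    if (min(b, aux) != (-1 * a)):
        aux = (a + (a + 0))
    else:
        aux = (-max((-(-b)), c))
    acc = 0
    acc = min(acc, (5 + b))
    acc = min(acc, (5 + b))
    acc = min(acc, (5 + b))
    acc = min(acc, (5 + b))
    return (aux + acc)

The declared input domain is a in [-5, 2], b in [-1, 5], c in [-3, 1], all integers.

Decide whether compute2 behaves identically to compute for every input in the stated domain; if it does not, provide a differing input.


Reading the diff, among the changes: constant usage differs; also min/max/abs usage differs; also local variable names differ; also loop structure differs; also statement counts differ; also arithmetic usage differs.
One worked example (a=-5, b=2, c=-2) — compute: aux = -4; (min(b, aux) != (-1 * a)) -> true; aux = -10; acc = 0; [i=3]; acc = 0; [i=4]; acc = 0; [i=5]; acc = 0; [i=6]; acc = 0; return -10; compute2: aux = -4; (min(b, aux) != (-1 * a)) -> true; aux = -10; acc = 0; acc = 0; acc = 0; acc = 0; acc = 0; return -10; agreement on -10.
Across all 280 domain points the two functions coincide.
verdict: equivalent


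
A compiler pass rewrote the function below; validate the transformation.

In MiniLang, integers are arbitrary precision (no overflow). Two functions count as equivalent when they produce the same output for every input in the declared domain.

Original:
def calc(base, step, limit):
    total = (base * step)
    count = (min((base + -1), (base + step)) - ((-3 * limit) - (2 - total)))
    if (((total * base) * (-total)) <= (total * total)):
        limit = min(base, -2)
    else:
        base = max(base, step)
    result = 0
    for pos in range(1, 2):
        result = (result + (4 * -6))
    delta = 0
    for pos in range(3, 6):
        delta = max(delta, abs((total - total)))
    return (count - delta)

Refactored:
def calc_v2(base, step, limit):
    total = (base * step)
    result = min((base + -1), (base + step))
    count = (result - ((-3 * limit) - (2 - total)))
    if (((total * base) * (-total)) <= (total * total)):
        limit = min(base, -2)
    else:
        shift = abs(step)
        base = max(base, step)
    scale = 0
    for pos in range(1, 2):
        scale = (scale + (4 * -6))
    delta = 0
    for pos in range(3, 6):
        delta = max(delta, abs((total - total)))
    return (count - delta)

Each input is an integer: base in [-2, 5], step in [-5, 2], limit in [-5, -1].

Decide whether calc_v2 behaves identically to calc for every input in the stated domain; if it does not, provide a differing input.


The two are interchangeable: local variable names differ, plus min/max/abs usage differs, plus statement counts differ, and every declared input agrees.
Spot check at base=1, step=-5, limit=-3 — calc: total becomes -5; next count becomes -6; next (((total * base) * (-total)) <= (total * total)) evaluates to true; next limit becomes -2; next result becomes 0; next at pos=1:; next result becomes -24; next delta becomes 0; next at pos=3:; next delta becomes 0; next at pos=4:; next delta becomes 0; next at pos=5:; next delta becomes 0; next final value -6. calc_v2: total becomes -5; next result becomes -4; next count becomes -6; next (((total * base) * (-total)) <= (total * total)) evaluates to true; next limit becomes -2; next scale becomes 0; next at pos=1:; next scale becomes -24; next delta becomes 0; next at pos=3:; next delta becomes 0; next at pos=4:; next delta becomes 0; next at pos=5:; next delta becomes 0; next final value -6. Both give -6.
Across all 320 domain points the two functions coincide.
verdict: equivalent


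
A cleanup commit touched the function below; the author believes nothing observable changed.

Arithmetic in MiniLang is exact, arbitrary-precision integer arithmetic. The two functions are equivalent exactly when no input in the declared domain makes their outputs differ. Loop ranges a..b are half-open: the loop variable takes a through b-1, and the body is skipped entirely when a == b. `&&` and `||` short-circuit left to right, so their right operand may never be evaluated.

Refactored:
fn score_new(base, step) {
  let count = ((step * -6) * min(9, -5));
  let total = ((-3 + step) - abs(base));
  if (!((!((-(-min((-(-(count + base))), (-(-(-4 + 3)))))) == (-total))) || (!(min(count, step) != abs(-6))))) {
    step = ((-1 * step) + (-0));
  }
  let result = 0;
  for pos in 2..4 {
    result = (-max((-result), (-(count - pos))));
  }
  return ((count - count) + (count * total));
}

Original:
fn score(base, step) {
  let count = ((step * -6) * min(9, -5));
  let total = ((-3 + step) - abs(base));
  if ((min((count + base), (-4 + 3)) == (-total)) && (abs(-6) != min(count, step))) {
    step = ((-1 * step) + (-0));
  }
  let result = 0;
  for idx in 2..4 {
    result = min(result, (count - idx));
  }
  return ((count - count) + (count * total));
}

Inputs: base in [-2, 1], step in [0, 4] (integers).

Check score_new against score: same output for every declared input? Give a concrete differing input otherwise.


Changes here: min/max/abs usage differs; boolean connective usage differs; local variable names differ; the full 20-point sweep finds no disagreement.
verdict: equivalent


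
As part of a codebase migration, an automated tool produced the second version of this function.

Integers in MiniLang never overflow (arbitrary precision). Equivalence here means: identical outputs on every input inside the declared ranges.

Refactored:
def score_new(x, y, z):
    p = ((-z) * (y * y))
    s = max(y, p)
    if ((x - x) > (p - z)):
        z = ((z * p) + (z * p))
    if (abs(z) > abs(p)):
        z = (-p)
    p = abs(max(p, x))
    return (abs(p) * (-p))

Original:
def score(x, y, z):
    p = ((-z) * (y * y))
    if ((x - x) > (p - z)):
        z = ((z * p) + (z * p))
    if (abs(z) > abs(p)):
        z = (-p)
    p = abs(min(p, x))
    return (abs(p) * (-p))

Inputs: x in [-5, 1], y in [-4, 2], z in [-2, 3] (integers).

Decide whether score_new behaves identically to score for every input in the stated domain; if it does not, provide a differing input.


Run the pair on x=-5, y=-4, z=-2.
score: p := 32 | ((x - x) > (p - z)): false | (abs(z) > abs(p)): false | p := 5 | result -25
score_new: p := 32 | s := 32 | ((x - x) > (p - z)): false | (abs(z) > abs(p)): false | p := 32 | result -1024
-25 vs -1024 — the two versions disagree here.
verdict: not equivalent; witness: x=-5, y=-4, z=-2


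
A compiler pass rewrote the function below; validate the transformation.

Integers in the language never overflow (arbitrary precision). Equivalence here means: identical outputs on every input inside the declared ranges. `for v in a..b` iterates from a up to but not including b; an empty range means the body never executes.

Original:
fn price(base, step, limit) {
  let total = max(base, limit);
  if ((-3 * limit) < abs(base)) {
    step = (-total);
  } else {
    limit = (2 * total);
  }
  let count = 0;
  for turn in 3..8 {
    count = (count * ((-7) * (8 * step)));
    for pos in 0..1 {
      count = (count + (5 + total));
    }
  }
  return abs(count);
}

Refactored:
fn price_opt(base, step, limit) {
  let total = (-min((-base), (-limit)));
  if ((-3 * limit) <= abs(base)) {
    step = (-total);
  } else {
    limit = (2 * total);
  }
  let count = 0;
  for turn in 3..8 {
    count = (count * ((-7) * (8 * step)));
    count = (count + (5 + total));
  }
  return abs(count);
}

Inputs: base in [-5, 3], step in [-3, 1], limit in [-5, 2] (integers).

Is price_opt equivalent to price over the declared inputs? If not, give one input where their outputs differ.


Consider the input base=-3, step=-3, limit=-1.
price: total=-1, then ((-3 * limit) < abs(base)) is false, then limit=-2, then count=0, then (turn=3), then count=0, then (pos=0), then count=4, then (turn=4), then count=672, then (pos=0), then count=676, then (turn=5), then count=113568, then (pos=0), then count=113572, then (turn=6), then count=19080096, then (pos=0), then count=19080100, then (turn=7), then count=3205456800, then (pos=0), then count=3205456804, then returns 3205456804
price_opt: total=-1, then ((-3 * limit) <= abs(base)) is true, then step=1, then count=0, then (turn=3), then count=0, then count=4, then (turn=4), then count=-224, then count=-220, then (turn=5), then count=12320, then count=12324, then (turn=6), then count=-690144, then count=-690140, then (turn=7), then count=38647840, then count=38647844, then returns 38647844
3205456804 against 38647844: the behavior changed.
verdict: not equivalent; witness: base=-3, step=-3, limit=-1


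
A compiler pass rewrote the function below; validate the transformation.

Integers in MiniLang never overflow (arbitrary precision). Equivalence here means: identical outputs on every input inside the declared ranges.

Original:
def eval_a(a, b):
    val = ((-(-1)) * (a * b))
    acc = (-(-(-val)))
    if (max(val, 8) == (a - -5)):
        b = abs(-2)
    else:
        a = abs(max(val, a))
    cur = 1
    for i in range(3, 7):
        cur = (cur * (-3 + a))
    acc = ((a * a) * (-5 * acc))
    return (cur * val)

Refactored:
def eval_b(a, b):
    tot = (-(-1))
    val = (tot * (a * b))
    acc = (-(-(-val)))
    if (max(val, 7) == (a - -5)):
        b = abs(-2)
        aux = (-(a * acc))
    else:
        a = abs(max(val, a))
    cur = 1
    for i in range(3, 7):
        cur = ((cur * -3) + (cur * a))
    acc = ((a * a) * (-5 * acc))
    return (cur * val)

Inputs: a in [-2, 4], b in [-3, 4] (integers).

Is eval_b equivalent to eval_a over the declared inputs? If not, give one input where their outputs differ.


Consider the input a=2, b=3.
eval_a: val := 6 | acc := -6 | (max(val, 8) == (a - -5)): false | a := 6 | cur := 1 | iter i=3: | cur := 3 | iter i=4: | cur := 9 | iter i=5: | cur := 27 | iter i=6: | cur := 81 | acc := 1080 | result 486
eval_b: tot := 1 | val := 6 | acc := -6 | (max(val, 7) == (a - -5)): true | b := 2 | aux := 12 | cur := 1 | iter i=3: | cur := -1 | iter i=4: | cur := 1 | iter i=5: | cur := -1 | iter i=6: | cur := 1 | acc := 120 | result 6
486 against 6: the behavior changed.
verdict: not equivalent; witness: a=2, b=3


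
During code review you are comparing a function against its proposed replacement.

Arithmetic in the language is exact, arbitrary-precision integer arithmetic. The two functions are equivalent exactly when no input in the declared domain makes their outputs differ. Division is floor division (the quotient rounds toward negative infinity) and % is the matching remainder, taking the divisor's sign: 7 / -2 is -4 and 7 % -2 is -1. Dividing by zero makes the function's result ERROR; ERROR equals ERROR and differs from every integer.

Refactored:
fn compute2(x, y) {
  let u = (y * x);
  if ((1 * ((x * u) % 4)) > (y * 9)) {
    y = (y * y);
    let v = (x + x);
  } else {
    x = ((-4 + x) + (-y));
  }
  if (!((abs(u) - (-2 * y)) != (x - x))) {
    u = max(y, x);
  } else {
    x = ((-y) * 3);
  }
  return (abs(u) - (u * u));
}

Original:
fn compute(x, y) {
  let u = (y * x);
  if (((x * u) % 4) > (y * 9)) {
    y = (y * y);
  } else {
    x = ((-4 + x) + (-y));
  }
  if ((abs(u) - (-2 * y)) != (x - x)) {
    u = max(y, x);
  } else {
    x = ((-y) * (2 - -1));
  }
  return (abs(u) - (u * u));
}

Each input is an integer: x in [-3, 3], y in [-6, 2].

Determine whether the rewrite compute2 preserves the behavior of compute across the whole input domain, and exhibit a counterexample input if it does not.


At x=-3, y=-6: compute gives -1260, compute2 gives -306.
verdict: not equivalent; witness: x=-3, y=-6


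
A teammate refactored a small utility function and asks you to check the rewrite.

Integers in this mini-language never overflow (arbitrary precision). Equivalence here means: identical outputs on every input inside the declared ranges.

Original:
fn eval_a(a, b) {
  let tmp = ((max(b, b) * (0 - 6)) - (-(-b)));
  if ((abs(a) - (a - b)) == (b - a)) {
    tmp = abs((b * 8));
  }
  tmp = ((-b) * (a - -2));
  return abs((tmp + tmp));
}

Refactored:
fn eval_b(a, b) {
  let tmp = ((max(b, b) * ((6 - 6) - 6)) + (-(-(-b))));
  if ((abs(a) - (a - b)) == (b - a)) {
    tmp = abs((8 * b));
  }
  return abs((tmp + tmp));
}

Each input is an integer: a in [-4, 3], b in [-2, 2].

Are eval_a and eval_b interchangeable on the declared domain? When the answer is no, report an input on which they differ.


There is a counterexample at a=-4, b=-2: 8 on one side, 28 on the other.
eval_a: tmp=14, then ((abs(a) - (a - b)) == (b - a)) is false, then tmp=-4, then returns 8
eval_b: tmp=14, then ((abs(a) - (a - b)) == (b - a)) is false, then returns 28
verdict: not equivalent; witness: a=-4, b=-2


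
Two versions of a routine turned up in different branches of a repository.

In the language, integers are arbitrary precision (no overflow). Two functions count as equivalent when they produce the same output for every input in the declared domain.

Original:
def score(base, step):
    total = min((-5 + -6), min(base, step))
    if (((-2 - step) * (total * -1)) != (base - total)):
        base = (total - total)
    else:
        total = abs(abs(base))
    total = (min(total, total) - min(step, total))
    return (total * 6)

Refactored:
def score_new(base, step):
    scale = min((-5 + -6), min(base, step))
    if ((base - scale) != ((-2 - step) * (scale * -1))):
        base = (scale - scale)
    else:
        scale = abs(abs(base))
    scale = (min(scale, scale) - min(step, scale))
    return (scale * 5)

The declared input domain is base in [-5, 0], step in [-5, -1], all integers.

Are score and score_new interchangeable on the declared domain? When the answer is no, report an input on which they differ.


These are not equivalent — on base=0, step=-3 the outputs split (18 vs 15).
score: total=-11, then (((-2 - step) * (total * -1)) != (base - total)) is false, then total=0, then total=3, then returns 18
score_new: scale=-11, then ((base - scale) != ((-2 - step) * (scale * -1))) is false, then scale=0, then scale=3, then returns 15
verdict: not equivalent; witness: base=0, step=-3


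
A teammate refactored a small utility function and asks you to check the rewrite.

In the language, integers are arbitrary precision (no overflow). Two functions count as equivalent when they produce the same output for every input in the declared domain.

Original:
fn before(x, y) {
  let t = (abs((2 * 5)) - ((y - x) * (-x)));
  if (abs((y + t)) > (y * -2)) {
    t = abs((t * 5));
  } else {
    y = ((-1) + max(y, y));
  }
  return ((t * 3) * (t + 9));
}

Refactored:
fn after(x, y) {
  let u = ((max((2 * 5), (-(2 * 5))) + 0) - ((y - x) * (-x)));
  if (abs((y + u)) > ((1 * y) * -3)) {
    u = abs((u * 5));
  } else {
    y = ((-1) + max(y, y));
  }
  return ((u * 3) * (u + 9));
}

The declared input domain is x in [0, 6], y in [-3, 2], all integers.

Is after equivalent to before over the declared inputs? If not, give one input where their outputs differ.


There is a counterexample at x=0, y=-3: 8850 on one side, 570 on the other.
before: t := 10 | (abs((y + t)) > (y * -2)): true | t := 50 | result 8850
after: u := 10 | (abs((y + u)) > ((1 * y) * -3)): false | y := -4 | result 570
verdict: not equivalent; witness: x=0, y=-3


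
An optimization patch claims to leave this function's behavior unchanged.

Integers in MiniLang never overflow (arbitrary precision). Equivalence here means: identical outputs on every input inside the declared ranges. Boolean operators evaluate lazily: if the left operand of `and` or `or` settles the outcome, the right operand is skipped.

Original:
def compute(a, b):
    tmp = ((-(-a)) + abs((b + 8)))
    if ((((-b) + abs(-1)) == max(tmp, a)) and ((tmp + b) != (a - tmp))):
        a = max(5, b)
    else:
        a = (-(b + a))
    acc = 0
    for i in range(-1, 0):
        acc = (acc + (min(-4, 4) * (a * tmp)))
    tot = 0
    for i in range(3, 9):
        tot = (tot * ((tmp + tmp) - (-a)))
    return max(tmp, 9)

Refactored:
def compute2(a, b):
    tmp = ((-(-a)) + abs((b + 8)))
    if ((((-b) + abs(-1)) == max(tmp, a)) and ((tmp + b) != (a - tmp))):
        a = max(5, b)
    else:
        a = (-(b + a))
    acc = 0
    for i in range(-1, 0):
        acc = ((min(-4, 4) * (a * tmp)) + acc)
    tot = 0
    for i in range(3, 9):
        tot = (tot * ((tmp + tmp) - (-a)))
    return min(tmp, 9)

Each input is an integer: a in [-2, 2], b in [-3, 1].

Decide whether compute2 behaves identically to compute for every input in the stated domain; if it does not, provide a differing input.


Take a=-2, b=-3.
compute: tmp becomes 3; next ((((-b) + abs(-1)) == max(tmp, a)) and ((tmp + b) != (a - tmp))) evaluates to false; next a becomes 5; next acc becomes 0; next at i=-1:; next acc becomes -60; next tot becomes 0; next at i=3:; next tot becomes 0; next at i=4:; next tot becomes 0; next at i=5:; next tot becomes 0; next at i=6:; next tot becomes 0; next at i=7:; next tot becomes 0; next at i=8:; next tot becomes 0; next final value 9
compute2: tmp becomes 3; next ((((-b) + abs(-1)) == max(tmp, a)) and ((tmp + b) != (a - tmp))) evaluates to false; next a becomes 5; next acc becomes 0; next at i=-1:; next acc becomes -60; next tot becomes 0; next at i=3:; next tot becomes 0; next at i=4:; next tot becomes 0; next at i=5:; next tot becomes 0; next at i=6:; next tot becomes 0; next at i=7:; next tot becomes 0; next at i=8:; next tot becomes 0; next final value 3
9 against 3: the behavior changed.
verdict: not equivalent; witness: a=-2, b=-3
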